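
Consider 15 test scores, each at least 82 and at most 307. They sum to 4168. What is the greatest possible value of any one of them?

307

To make one score as large as possible, make the other 14 as small as possible.
The other 14 contribute at least 14 × 82 = 1148, leaving at most 4168 − 1148 = 3020.
But each score is capped at 307, so the maximum is 307.
Achievable: one at 307 and the other 14 totalling 3861, which fits since 14 × 82 ≤ 3861 ≤ 14 × 307.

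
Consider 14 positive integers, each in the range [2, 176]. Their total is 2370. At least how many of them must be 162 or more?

Each value short of 162 is at most 161, costing at least 176 − 161 = 15 against the maximum total of 2464.
We can afford to lose at most 2464 − 2370 = 94, so at most ⌊94/15⌋ = 6 fall short, and at least 8 are ≥ 162.
Exactly 8 works: 8 values at 176 and 6 at 161 total 2374; lower one of the high values by 4 (still ≥ 162) to hit 2370.

8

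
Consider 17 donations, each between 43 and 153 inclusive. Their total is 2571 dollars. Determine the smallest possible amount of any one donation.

Minimizing one value means maximizing the remaining 16.
The other 16 contribute at most 16 × 153 = 2448, leaving at least 2571 − 2448 = 123.
Since 123 ≥ 43, this is achievable: one at 123 and 16 at 153.

123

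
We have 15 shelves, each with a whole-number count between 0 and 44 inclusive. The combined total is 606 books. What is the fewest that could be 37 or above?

9

Each value short of 37 is at most 36, costing at least 44 − 36 = 8 against the maximum total of 660.
We can afford to lose at most 660 − 606 = 54, so at most ⌊54/8⌋ = 6 fall short, and at least 9 are ≥ 37.
Exactly 9 works: 9 values at 44 and 6 at 36 total 612; lower one of the high values by 6 (still ≥ 37) to hit 606.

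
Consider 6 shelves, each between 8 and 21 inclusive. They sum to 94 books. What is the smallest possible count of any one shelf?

To make one shelf as small as possible, make the other 5 as large as possible.
The other 5 can take up 5 × 21 = 105 ≥ 94 − 8, so one shelf can sit at its floor of 8.
Achievable: one at 8 and the other 5 totalling 86, which fits since 5 × 8 ≤ 86 ≤ 5 × 21.

8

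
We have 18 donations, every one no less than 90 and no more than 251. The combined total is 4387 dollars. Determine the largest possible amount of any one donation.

To make one donation as large as possible, make the other 17 as small as possible.
The other 17 contribute at least 17 × 90 = 1530, leaving at most 4387 − 1530 = 2857.
But each donation is capped at 251, so the maximum is 251.
Achievable: one at 251 and the other 17 totalling 4136, which fits since 17 × 90 ≤ 4136 ≤ 17 × 251.

251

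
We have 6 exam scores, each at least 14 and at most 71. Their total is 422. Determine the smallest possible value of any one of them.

Minimizing one value means maximizing the remaining 5.
The other 5 contribute at most 5 × 71 = 355, leaving at least 422 − 355 = 67.
Since 67 ≥ 14, this is achievable: one at 67 and 5 at 71.

67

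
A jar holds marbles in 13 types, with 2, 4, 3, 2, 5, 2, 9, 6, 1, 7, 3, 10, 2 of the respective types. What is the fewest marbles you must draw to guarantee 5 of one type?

40

In the worst case you take as many as possible of each type without reaching 5: 2 + 4 + 3 + 2 + 4 + 2 + 4 + 4 + 1 + 4 + 3 + 4 + 2 = 39.
The next one must give 5 of some type, so 39 + 1 = 40.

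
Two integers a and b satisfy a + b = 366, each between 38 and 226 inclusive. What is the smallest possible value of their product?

Since a + b is fixed, pushing one of them to its bound minimizes the product.
The extreme feasible split is a = 140, b = 226, giving ab = 31640.

31640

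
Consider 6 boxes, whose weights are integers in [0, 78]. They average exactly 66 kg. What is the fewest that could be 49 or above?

The total is 6 × 66 = 396.
Each value short of 49 is at most 48, costing at least 78 − 48 = 30 against the maximum total of 468.
We can afford to lose at most 468 − 396 = 72, so at most ⌊72/30⌋ = 2 fall short, and at least 4 are ≥ 49.
Exactly 4 works: 4 values at 78 and 2 at 48 total 408; lower one of the high values by 12 (still ≥ 49) to hit 396.

4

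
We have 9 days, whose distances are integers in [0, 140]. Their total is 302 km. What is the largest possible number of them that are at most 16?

7

Suppose k of them are at most 16. Those contribute at most 16 each and the rest at most 140 each.
So the total is at most 16k + 140(9 − k) = 1260 − 124k. This must still be ≥ 302, so k ≤ 7.
k = 7 is achieved by 7 values at 16 and 2 at 140, total 392; lower one of the 140's by 90 (still > 16) to reach 302.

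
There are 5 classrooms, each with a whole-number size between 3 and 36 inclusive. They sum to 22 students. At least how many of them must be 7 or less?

If only k of them are at most 7, the other 5 − k are at least 8, so the total is at least (5 − k)·8 + k·3.
This is ≤ 22, so (5 − k)·8 + 3k ≤ 22, which gives k ≥ 4.
Exactly 4 works: 4 values at 3 and 1 at 8 total 20; raise one of the low values by 2 (still ≤ 7) to hit 22.

4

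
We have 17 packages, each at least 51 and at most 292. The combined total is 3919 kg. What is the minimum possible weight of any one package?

Minimizing one value means maximizing the remaining 16.
The other 16 can take up 16 × 292 = 4672 ≥ 3919 − 51, so one package can sit at its floor of 51.
Achievable: one at 51 and the other 16 totalling 3868, which fits since 16 × 51 ≤ 3868 ≤ 16 × 292.

51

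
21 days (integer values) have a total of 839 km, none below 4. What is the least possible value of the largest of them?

The 21 values sum to 839, so their maximum is at least ⌈839/21⌉ = 40.
Achievable: 20 of them at 40 and 1 at 39 total 839.

40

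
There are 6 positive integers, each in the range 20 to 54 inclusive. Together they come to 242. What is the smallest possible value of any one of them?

To make one integer as small as possible, make the other 5 as large as possible.
The other 5 can take up 5 × 54 = 270 ≥ 242 − 20, so one integer can sit at its floor of 20.
Achievable: one at 20 and the other 5 totalling 222, which fits since 5 × 20 ≤ 222 ≤ 5 × 54.

20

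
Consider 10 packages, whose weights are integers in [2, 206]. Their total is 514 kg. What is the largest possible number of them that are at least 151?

If k of the values are ≥ 151, the total is ≥ 151k + 2(10 − k).
Setting 151k + 2(10 − k) ≤ 514 gives 149k ≤ 494, so k ≤ 3.
k = 3 is achieved by 3 values at 151 and 7 at 2, total 467; add 47 to one value (staying below 151) to reach 514.

3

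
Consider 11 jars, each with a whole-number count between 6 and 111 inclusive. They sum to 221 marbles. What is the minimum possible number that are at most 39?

Let j be the number exceeding 39. Then the total is ≥ 40·j + 6·(11 − j) = 66 + 34j.
So 34j ≤ 155 and j ≤ 4; hence at least 11 − 4 = 7 are ≤ 39.
Exactly 7 works: 7 values at 6 and 4 at 40 total 202; raise one of the low values by 19 (still ≤ 39) to hit 221.

7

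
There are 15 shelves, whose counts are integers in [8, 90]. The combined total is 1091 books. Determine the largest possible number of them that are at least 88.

12

Suppose k of them are at least 88. Those contribute at least 88 each and the other 15 − k at least 8 each.
So the total is at least 88k + 8(15 − k) = 120 + 80k. This must be ≤ 1091, giving k ≤ 12.
k = 12 is achieved by 12 values at 88 and 3 at 8, total 1080; add 11 to one value (staying below 88) to reach 1091.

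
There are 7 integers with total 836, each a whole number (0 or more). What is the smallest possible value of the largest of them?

120

Some value must be at least ⌈836/7⌉ = 120, since 7 × 119 = 833 < 836.
Taking 4 copies of 119 and 3 copies of 120 gives exactly 836, so 120 is attained.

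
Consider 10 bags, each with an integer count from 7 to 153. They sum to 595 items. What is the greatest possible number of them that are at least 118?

4

Suppose k of them are at least 118. Those contribute at least 118 each and the other 10 − k at least 7 each.
So the total is at least 118k + 7(10 − k) = 70 + 111k. This must be ≤ 595, giving k ≤ 4.
k = 4 is achieved by 4 values at 118 and 6 at 7, total 514; add 81 to one value (staying below 118) to reach 595.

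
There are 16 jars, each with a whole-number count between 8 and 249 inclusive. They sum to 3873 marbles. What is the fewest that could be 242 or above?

Suppose at most 16 − j of them reach 242; then j values are ≤ 241 and the rest ≤ 249.
The total is then ≤ 241·j + 249·(16 − j) = 3984 − 8j. For this to be ≥ 3873 we need j ≤ 13, so at least 16 − 13 = 3 must reach 242.
Exactly 3 works: 3 values at 249 and 13 at 241 total 3880; lower one of the high values by 7 (still ≥ 242) to hit 3873.

3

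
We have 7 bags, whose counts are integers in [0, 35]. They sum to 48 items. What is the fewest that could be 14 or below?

4

If only k of them are at most 14, the other 7 − k are at least 15, so the total is at least (7 − k)·15 + k·0.
This is ≤ 48, so (7 − k)·15 + 0k ≤ 48, which gives k ≥ 4.
Exactly 4 works: 4 values at 0 and 3 at 15 total 45; raise one of the low values by 3 (still ≤ 14) to hit 48.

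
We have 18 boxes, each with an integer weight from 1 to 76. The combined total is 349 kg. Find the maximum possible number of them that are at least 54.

6

If k of the values are ≥ 54, the total is ≥ 54k + 1(18 − k).
Setting 54k + 1(18 − k) ≤ 349 gives 53k ≤ 331, so k ≤ 6.
k = 6 is achieved by 6 values at 54 and 12 at 1, total 336; add 13 to one value (staying below 54) to reach 349.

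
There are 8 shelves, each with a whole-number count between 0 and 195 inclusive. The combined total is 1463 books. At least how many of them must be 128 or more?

7

If only k of them are at least 128, the other 8 − k are at most 127, so the total is at most k·195 + (8 − k)·127.
This must reach 1463, so k·195 + (8 − k)·127 ≥ 1463, giving k ≥ 7.
Exactly 7 works: 7 values at 195 and 1 at 127 total 1492; lower one of the high values by 29 (still ≥ 128) to hit 1463.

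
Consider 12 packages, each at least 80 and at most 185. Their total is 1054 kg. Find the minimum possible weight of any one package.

Minimizing one value means maximizing the remaining 11.
The other 11 can take up 11 × 185 = 2035 ≥ 1054 − 80, so one package can sit at its floor of 80.
Achievable: one at 80 and the other 11 totalling 974, which fits since 11 × 80 ≤ 974 ≤ 11 × 185.

80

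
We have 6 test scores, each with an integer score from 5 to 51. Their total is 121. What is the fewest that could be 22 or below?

If only k of them are at most 22, the other 6 − k are at least 23, so the total is at least (6 − k)·23 + k·5.
This is ≤ 121, so (6 − k)·23 + 5k ≤ 121, which gives k ≥ 1.
Exactly 1 works: 1 value at 5 and 5 at 23 total 120; raise one of the low values by 1 (still ≤ 22) to hit 121.

1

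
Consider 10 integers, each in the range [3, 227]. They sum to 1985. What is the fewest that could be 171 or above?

Each value short of 171 is at most 170, costing at least 227 − 170 = 57 against the maximum total of 2270.
We can afford to lose at most 2270 − 1985 = 285, so at most ⌊285/57⌋ = 5 fall short, and at least 5 are ≥ 171.
Exactly 5 works: 5 values at 227 and 5 at 170 total 1985.

5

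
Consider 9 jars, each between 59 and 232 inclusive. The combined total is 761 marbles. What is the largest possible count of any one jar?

232

To make one jar as large as possible, make the other 8 as small as possible.
The other 8 contribute at least 8 × 59 = 472, leaving at most 761 − 472 = 289.
But each jar is capped at 232, so the maximum is 232.
Achievable: one at 232 and the other 8 totalling 529, which fits since 8 × 59 ≤ 529 ≤ 8 × 232.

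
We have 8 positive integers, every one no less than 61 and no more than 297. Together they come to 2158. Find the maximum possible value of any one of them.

297

Maximizing one value means minimizing the remaining 7.
The other 7 contribute at least 7 × 61 = 427, leaving at most 2158 − 427 = 1731.
But each integer is capped at 297, so the maximum is 297.
Achievable: one at 297 and the other 7 totalling 1861, which fits since 7 × 61 ≤ 1861 ≤ 7 × 297.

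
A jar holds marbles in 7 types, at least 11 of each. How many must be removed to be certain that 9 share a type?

In the worst case you draw 8 of each of the 7 types: 7 × 8 = 56.
One more forces 9 of some type, so 56 + 1 = 57.

57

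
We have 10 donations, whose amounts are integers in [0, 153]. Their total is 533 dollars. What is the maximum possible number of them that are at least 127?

Suppose k of them are at least 127. Those contribute at least 127 each and the other 10 − k at least 0 each.
So the total is at least 127k + 0(10 − k) = 0 + 127k. This must be ≤ 533, giving k ≤ 4.
k = 4 is achieved by 4 values at 127 and 6 at 0, total 508; add 25 to one value (staying below 127) to reach 533.

4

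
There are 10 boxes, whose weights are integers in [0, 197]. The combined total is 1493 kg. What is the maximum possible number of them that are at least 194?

Suppose k of them are at least 194. Those contribute at least 194 each and the other 10 − k at least 0 each.
So the total is at least 194k + 0(10 − k) = 0 + 194k. This must be ≤ 1493, giving k ≤ 7.
k = 7 is achieved by 7 values at 194 and 3 at 0, total 1358; add 135 to one value (staying below 194) to reach 1493.

7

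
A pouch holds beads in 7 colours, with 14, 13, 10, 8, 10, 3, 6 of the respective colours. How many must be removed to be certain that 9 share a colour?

In the worst case you take as many as possible of each colour without reaching 9: 8 + 8 + 8 + 8 + 8 + 3 + 6 = 49.
The next one must give 9 of some colour, so 49 + 1 = 50.

50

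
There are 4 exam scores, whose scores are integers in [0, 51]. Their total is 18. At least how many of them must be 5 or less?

1

If only k of them are at most 5, the other 4 − k are at least 6, so the total is at least (4 − k)·6 + k·0.
This is ≤ 18, so (4 − k)·6 + 0k ≤ 18, which gives k ≥ 1.
Exactly 1 works: 1 value at 0 and 3 at 6 total 18.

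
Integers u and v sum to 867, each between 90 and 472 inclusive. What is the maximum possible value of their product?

187922

uv = u(867 − u) is maximized when u is as near 867/2 as the bounds allow.
Taking u = 433 and v = 434 (both in [90, 472]) gives uv = 187922.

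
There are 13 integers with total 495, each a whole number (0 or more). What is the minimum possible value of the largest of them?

Some value must be at least ⌈495/13⌉ = 39, since 13 × 38 = 494 < 495.
Achievable: 1 of them at 39 and 12 at 38 total 495.

39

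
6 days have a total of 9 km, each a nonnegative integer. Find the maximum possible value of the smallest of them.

1

The average is 9/6 < 2, so some value is ≤ 1.
Equality holds with 3 values of 1 and 3 values of 2.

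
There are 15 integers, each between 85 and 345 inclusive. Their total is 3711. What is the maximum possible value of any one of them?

Maximizing one value means minimizing the remaining 14.
The other 14 contribute at least 14 × 85 = 1190, leaving at most 3711 − 1190 = 2521.
But each integer is capped at 345, so the maximum is 345.
Achievable: one at 345 and the other 14 totalling 3366, which fits since 14 × 85 ≤ 3366 ≤ 14 × 345.

345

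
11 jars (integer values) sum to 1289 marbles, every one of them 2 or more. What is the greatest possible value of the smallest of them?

The average is 1289/11 < 118, so some value is ≤ 117.
Achievable: 9 of them at 117 and 2 at 118 total 1289.

117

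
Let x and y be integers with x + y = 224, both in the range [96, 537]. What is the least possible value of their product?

xy = x(224 − x) is concave in x, so over [96, 128] it is minimized at an endpoint.
At the endpoint x = 96, y = 224 − 96 = 128, so xy = 96 × 128 = 12288.

12288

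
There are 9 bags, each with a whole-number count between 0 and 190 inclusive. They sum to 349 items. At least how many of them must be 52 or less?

If only k of them are at most 52, the other 9 − k are at least 53, so the total is at least (9 − k)·53 + k·0.
This is ≤ 349, so (9 − k)·53 + 0k ≤ 349, which gives k ≥ 3.
Exactly 3 works: 3 values at 0 and 6 at 53 total 318; raise one of the low values by 31 (still ≤ 52) to hit 349.

3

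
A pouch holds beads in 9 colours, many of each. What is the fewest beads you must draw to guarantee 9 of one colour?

You could draw 8 of every colour without reaching 9 of any — 72 in all.
One more forces 9 of some colour, so 72 + 1 = 73.

73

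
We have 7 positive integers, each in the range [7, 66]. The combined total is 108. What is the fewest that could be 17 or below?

2

If only k of them are at most 17, the other 7 − k are at least 18, so the total is at least (7 − k)·18 + k·7.
This is ≤ 108, so (7 − k)·18 + 7k ≤ 108, which gives k ≥ 2.
Exactly 2 works: 2 values at 7 and 5 at 18 total 104; raise one of the low values by 4 (still ≤ 17) to hit 108.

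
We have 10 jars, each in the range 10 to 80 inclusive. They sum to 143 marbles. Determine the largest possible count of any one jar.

53

To make one jar as large as possible, make the other 9 as small as possible.
The other 9 contribute at least 9 × 10 = 90, leaving at most 143 − 90 = 53.
Since 53 ≤ 80, this is achievable: one at 53 and 9 at 10.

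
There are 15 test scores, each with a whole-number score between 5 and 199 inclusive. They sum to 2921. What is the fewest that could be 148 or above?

14

If only k of them are at least 148, the other 15 − k are at most 147, so the total is at most k·199 + (15 − k)·147.
This must reach 2921, so k·199 + (15 − k)·147 ≥ 2921, giving k ≥ 14.
Exactly 14 works: 14 values at 199 and 1 at 147 total 2933; lower one of the high values by 12 (still ≥ 148) to hit 2921.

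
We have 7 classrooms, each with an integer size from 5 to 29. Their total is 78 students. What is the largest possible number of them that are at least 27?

1

Suppose k of them are at least 27. Those contribute at least 27 each and the other 7 − k at least 5 each.
So the total is at least 27k + 5(7 − k) = 35 + 22k. This must be ≤ 78, giving k ≤ 1.
k = 1 is achieved by 1 value at 27 and 6 at 5, total 57; add 21 to one value (staying below 27) to reach 78.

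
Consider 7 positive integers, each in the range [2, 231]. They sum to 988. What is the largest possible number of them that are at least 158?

6

Suppose k of them are at least 158. Those contribute at least 158 each and the other 7 − k at least 2 each.
So the total is at least 158k + 2(7 − k) = 14 + 156k. This must be ≤ 988, giving k ≤ 6.
k = 6 is achieved by 6 values at 158 and 1 at 2, total 950; add 38 to one value (staying below 158) to reach 988.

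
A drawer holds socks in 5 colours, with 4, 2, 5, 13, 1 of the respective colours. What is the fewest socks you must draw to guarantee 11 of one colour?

In the worst case you take as many as possible of each colour without reaching 11: 4 + 2 + 5 + 10 + 1 = 22.
The next one must give 11 of some colour, so 22 + 1 = 23.

23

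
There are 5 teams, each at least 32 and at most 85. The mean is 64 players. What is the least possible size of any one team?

Minimizing one value means maximizing the remaining 4.
The total is 5 × 64 = 320.
The other 4 can take up 4 × 85 = 340 ≥ 320 − 32, so one team can sit at its floor of 32.
Achievable: one at 32 and the other 4 totalling 288, which fits since 4 × 32 ≤ 288 ≤ 4 × 85.

32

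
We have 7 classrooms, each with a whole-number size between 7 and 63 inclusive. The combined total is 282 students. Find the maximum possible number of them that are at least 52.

5

If k of the values are ≥ 52, the total is ≥ 52k + 7(7 − k).
Setting 52k + 7(7 − k) ≤ 282 gives 45k ≤ 233, so k ≤ 5.
k = 5 is achieved by 5 values at 52 and 2 at 7, total 274; add 8 to one value (staying below 52) to reach 282.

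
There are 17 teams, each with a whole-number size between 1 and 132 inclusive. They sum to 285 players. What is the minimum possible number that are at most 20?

4

Each value above 20 is at least 21, contributing at least 21 − 1 = 20 above the floor 1.
The sum exceeds the floor total 17 by 268, so at most ⌊268/20⌋ = 13 exceed 20, and at least 4 are ≤ 20.
Exactly 4 works: 4 values at 1 and 13 at 21 total 277; raise one of the low values by 8 (still ≤ 20) to hit 285.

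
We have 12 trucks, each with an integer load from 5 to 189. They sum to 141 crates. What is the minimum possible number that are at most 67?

11

Each value above 67 is at least 68, contributing at least 68 − 5 = 63 above the floor 5.
The sum exceeds the floor total 60 by 81, so at most ⌊81/63⌋ = 1 exceed 67, and at least 11 are ≤ 67.
Exactly 11 works: 11 values at 5 and 1 at 68 total 123; raise one of the low values by 18 (still ≤ 67) to hit 141.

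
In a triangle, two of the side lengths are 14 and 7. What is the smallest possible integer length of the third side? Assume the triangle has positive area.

8

The third side must exceed |14 − 7| = 7.
The smallest integer above 7 is 8.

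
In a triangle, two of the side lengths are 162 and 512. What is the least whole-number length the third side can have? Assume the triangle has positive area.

The third side must exceed |162 − 512| = 350.
The smallest integer above 350 is 351.

351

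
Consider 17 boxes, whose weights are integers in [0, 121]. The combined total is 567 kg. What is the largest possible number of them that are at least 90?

With k values at 90 or above and the rest at least 0, the sum is at least 0 + 90k.
Since the sum is 567, we need 90k ≤ 567, i.e. k ≤ 6.
k = 6 is achieved by 6 values at 90 and 11 at 0, total 540; add 27 to one value (staying below 90) to reach 567.

6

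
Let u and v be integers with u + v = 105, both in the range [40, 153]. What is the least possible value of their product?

2600

For a fixed sum, uv is smallest when u and v are as far apart as possible.
The extreme feasible split is u = 40, v = 65, giving uv = 2600.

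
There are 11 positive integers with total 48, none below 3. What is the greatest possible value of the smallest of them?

If every one of the 11 were at least 5, the total would be at least 11 × 5 = 55 > 48.
Equality holds with 7 values of 4 and 4 values of 5.

4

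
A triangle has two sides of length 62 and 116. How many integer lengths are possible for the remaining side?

The triangle inequality gives |62 − 116| < c < 62 + 116, i.e. 54 < c < 178.
So c can be any integer from 55 to 177: 123 values.

123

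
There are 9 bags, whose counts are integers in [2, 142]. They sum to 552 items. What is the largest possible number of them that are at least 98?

With k values at 98 or above and the rest at least 2, the sum is at least 18 + 96k.
Since the sum is 552, we need 96k ≤ 534, i.e. k ≤ 5.
k = 5 is achieved by 5 values at 98 and 4 at 2, total 498; add 54 to one value (staying below 98) to reach 552.

5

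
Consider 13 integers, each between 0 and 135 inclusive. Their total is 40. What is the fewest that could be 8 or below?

If only k of them are at most 8, the other 13 − k are at least 9, so the total is at least (13 − k)·9 + k·0.
This is ≤ 40, so (13 − k)·9 + 0k ≤ 40, which gives k ≥ 9.
Exactly 9 works: 9 values at 0 and 4 at 9 total 36; raise one of the low values by 4 (still ≤ 8) to hit 40.

9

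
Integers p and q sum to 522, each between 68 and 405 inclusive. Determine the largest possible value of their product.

68121

With p + q fixed, pq peaks when the two are closest together.
Taking p = 261 and q = 261 (both in [68, 405]) gives pq = 68121.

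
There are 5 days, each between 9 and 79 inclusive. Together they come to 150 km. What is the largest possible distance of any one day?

79

Maximizing one value means minimizing the remaining 4.
The other 4 contribute at least 4 × 9 = 36, leaving at most 150 − 36 = 114.
But each day is capped at 79, so the maximum is 79.
Achievable: one at 79 and the other 4 totalling 71, which fits since 4 × 9 ≤ 71 ≤ 4 × 79.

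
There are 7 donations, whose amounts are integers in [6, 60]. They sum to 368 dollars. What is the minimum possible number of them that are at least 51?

2

If only k of them are at least 51, the other 7 − k are at most 50, so the total is at most k·60 + (7 − k)·50.
This must reach 368, so k·60 + (7 − k)·50 ≥ 368, giving k ≥ 2.
Exactly 2 works: 2 values at 60 and 5 at 50 total 370; lower one of the high values by 2 (still ≥ 51) to hit 368.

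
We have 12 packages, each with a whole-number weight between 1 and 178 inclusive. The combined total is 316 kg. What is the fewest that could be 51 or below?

If only k of them are at most 51, the other 12 − k are at least 52, so the total is at least (12 − k)·52 + k·1.
This is ≤ 316, so (12 − k)·52 + 1k ≤ 316, which gives k ≥ 7.
Exactly 7 works: 7 values at 1 and 5 at 52 total 267; raise one of the low values by 49 (still ≤ 51) to hit 316.

7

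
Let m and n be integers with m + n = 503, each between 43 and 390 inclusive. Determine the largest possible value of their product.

mn = m(503 − m) is maximized when m is as near 503/2 as the bounds allow.
Taking m = 251 and n = 252 (both in [43, 390]) gives mn = 63252.

63252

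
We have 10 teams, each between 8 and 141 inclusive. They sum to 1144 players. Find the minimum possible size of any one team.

8

To make one team as small as possible, make the other 9 as large as possible.
The other 9 can take up 9 × 141 = 1269 ≥ 1144 − 8, so one team can sit at its floor of 8.
Achievable: one at 8 and the other 9 totalling 1136, which fits since 9 × 8 ≤ 1136 ≤ 9 × 141.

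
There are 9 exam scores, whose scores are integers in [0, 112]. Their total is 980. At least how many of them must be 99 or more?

Each value short of 99 is at most 98, costing at least 112 − 98 = 14 against the maximum total of 1008.
We can afford to lose at most 1008 − 980 = 28, so at most ⌊28/14⌋ = 2 fall short, and at least 7 are ≥ 99.
Exactly 7 works: 7 values at 112 and 2 at 98 total 980.

7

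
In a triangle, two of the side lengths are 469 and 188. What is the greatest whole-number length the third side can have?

656

The third side must be less than 469 + 188 = 657.
The largest integer below 657 is 656.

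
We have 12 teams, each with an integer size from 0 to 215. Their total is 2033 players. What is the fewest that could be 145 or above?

If only k of them are at least 145, the other 12 − k are at most 144, so the total is at most k·215 + (12 − k)·144.
This must reach 2033, so k·215 + (12 − k)·144 ≥ 2033, giving k ≥ 5.
Exactly 5 works: 5 values at 215 and 7 at 144 total 2083; lower one of the high values by 50 (still ≥ 145) to hit 2033.

5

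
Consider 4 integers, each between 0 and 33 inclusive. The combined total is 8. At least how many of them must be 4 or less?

Each value above 4 is at least 5, contributing at least 5 − 0 = 5 above the floor 0.
The sum exceeds the floor total 0 by 8, so at most ⌊8/5⌋ = 1 exceed 4, and at least 3 are ≤ 4.
Exactly 3 works: 3 values at 0 and 1 at 5 total 5; raise one of the low values by 3 (still ≤ 4) to hit 8.

3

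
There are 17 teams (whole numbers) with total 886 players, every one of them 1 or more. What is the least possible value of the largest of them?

If every one of the 17 were at most 52, the total would be at most 17 × 52 = 884 < 886.
Equality holds with 2 values of 53 and 15 values of 52.

53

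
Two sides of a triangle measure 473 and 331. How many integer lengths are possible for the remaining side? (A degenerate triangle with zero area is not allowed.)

The triangle inequality gives |473 − 331| < c < 473 + 331, i.e. 142 < c < 804.
So c can be any integer from 143 to 803: 661 values.

661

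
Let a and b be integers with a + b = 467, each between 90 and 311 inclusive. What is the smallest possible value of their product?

For a fixed sum, ab is smallest when a and b are as far apart as possible.
The extreme feasible split is a = 156, b = 311, giving ab = 48516.

48516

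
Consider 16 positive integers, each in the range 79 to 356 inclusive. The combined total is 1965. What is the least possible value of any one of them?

To make one integer as small as possible, make the other 15 as large as possible.
The other 15 can take up 15 × 356 = 5340 ≥ 1965 − 79, so one integer can sit at its floor of 79.
Achievable: one at 79 and the other 15 totalling 1886, which fits since 15 × 79 ≤ 1886 ≤ 15 × 356.

79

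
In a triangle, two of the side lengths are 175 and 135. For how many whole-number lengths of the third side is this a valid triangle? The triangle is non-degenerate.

The triangle inequality gives |175 − 135| < c < 175 + 135, i.e. 40 < c < 310.
So c can be any integer from 41 to 309: 269 values.

269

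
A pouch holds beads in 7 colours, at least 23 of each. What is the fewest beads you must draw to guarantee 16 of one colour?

In the worst case you draw 15 of each of the 7 colours: 7 × 15 = 105.
One more forces 16 of some colour, so 105 + 1 = 106.

106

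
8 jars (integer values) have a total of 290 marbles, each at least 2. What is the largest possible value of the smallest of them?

The 8 values sum to 290, so their minimum is at most ⌊290/8⌋ = 36.
Taking 6 copies of 36 and 2 copies of 37 gives exactly 290, so 36 is attained.

36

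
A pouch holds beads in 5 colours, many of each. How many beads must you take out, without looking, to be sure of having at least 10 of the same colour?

46

In the worst case you draw 9 of each of the 5 colours: 5 × 9 = 45.
One more forces 10 of some colour, so 45 + 1 = 46.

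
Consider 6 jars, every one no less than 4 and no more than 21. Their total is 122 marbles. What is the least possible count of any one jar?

To make one jar as small as possible, make the other 5 as large as possible.
The other 5 contribute at most 5 × 21 = 105, leaving at least 122 − 105 = 17.
Since 17 ≥ 4, this is achievable: one at 17 and 5 at 21.

17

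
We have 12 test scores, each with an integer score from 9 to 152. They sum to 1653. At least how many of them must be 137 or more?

2

If only k of them are at least 137, the other 12 − k are at most 136, so the total is at most k·152 + (12 − k)·136.
This must reach 1653, so k·152 + (12 − k)·136 ≥ 1653, giving k ≥ 2.
Exactly 2 works: 2 values at 152 and 10 at 136 total 1664; lower one of the high values by 11 (still ≥ 137) to hit 1653.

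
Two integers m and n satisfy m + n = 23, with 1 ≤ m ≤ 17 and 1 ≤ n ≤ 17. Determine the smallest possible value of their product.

Since m + n is fixed, pushing one of them to its bound minimizes the product.
At the endpoint m = 6, n = 23 − 6 = 17, so mn = 6 × 17 = 102.

102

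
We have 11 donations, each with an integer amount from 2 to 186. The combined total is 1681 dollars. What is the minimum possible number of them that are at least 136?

If only k of them are at least 136, the other 11 − k are at most 135, so the total is at most k·186 + (11 − k)·135.
This must reach 1681, so k·186 + (11 − k)·135 ≥ 1681, giving k ≥ 4.
Exactly 4 works: 4 values at 186 and 7 at 135 total 1689; lower one of the high values by 8 (still ≥ 136) to hit 1681.

4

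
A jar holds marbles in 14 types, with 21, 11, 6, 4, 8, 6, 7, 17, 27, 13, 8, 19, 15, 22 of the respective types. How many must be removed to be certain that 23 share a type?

180

In the worst case you take as many as possible of each type without reaching 23: 21 + 11 + 6 + 4 + 8 + 6 + 7 + 17 + 22 + 13 + 8 + 19 + 15 + 22 = 179.
The next one must give 23 of some type, so 179 + 1 = 180.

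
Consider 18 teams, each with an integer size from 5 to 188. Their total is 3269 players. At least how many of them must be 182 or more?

2

If only k of them are at least 182, the other 18 − k are at most 181, so the total is at most k·188 + (18 − k)·181.
This must reach 3269, so k·188 + (18 − k)·181 ≥ 3269, giving k ≥ 2.
Exactly 2 works: 2 values at 188 and 16 at 181 total 3272; lower one of the high values by 3 (still ≥ 182) to hit 3269.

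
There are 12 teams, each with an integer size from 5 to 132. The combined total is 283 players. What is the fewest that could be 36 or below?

6

Let j be the number exceeding 36. Then the total is ≥ 37·j + 5·(12 − j) = 60 + 32j.
So 32j ≤ 223 and j ≤ 6; hence at least 12 − 6 = 6 are ≤ 36.
Exactly 6 works: 6 values at 5 and 6 at 37 total 252; raise one of the low values by 31 (still ≤ 36) to hit 283.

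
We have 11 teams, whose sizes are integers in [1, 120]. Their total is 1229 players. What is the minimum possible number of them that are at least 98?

8

Each value short of 98 is at most 97, costing at least 120 − 97 = 23 against the maximum total of 1320.
We can afford to lose at most 1320 − 1229 = 91, so at most ⌊91/23⌋ = 3 fall short, and at least 8 are ≥ 98.
Exactly 8 works: 8 values at 120 and 3 at 97 total 1251; lower one of the high values by 22 (still ≥ 98) to hit 1229.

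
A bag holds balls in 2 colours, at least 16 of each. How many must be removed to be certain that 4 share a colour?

7

In the worst case you draw 3 of each of the 2 colours: 2 × 3 = 6.
One more forces 4 of some colour, so 6 + 1 = 7.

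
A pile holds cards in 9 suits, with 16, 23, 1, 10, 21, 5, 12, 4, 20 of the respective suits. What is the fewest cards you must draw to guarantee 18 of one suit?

In the worst case you take as many as possible of each suit without reaching 18: 16 + 17 + 1 + 10 + 17 + 5 + 12 + 4 + 17 = 99.
The next one must give 18 of some suit, so 99 + 1 = 100.

100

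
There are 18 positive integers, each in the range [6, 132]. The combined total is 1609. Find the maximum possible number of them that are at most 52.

9

Suppose k of them are at most 52. Those contribute at most 52 each and the rest at most 132 each.
So the total is at most 52k + 132(18 − k) = 2376 − 80k. This must still be ≥ 1609, so k ≤ 9.
k = 9 is achieved by 9 values at 52 and 9 at 132, total 1656; lower one of the 132's by 47 (still > 52) to reach 1609.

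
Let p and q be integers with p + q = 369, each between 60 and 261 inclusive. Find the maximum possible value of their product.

34040

With p + q fixed, pq peaks when the two are closest together.
Taking p = 184 and q = 185 (both in [60, 261]) gives pq = 34040.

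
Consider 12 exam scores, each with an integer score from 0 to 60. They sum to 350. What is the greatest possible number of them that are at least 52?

Suppose k of them are at least 52. Those contribute at least 52 each and the other 12 − k at least 0 each.
So the total is at least 52k + 0(12 − k) = 0 + 52k. This must be ≤ 350, giving k ≤ 6.
k = 6 is achieved by 6 values at 52 and 6 at 0, total 312; add 38 to one value (staying below 52) to reach 350.

6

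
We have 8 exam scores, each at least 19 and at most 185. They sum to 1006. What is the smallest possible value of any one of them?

To make one score as small as possible, make the other 7 as large as possible.
The other 7 can take up 7 × 185 = 1295 ≥ 1006 − 19, so one score can sit at its floor of 19.
Achievable: one at 19 and the other 7 totalling 987, which fits since 7 × 19 ≤ 987 ≤ 7 × 185.

19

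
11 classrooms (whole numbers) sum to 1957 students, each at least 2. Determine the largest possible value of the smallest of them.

The 11 values sum to 1957, so their minimum is at most ⌊1957/11⌋ = 177.
Equality holds with 1 value of 177 and 10 values of 178.

177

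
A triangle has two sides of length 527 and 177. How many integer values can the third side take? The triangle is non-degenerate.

353

The triangle inequality gives |527 − 177| < c < 527 + 177, i.e. 350 < c < 704.
So c can be any integer from 351 to 703: 353 values.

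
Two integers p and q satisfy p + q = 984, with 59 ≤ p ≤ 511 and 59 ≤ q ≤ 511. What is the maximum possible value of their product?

242064

For a fixed sum, the product pq is largest when p and q are as close as possible.
Taking p = 492 and q = 492 (both in [59, 511]) gives pq = 242064.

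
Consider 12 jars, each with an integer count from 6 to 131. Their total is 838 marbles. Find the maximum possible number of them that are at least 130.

6

Suppose k of them are at least 130. Those contribute at least 130 each and the other 12 − k at least 6 each.
So the total is at least 130k + 6(12 − k) = 72 + 124k. This must be ≤ 838, giving k ≤ 6.
k = 6 is achieved by 6 values at 130 and 6 at 6, total 816; add 22 to one value (staying below 130) to reach 838.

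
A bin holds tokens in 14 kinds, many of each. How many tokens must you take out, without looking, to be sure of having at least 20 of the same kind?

267

You could draw 19 of every kind without reaching 20 of any — 266 in all.
One more forces 20 of some kind, so 266 + 1 = 267.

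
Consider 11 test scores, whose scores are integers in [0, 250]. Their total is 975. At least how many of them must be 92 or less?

1

Let j be the number exceeding 92. Then the total is ≥ 93·j + 0·(11 − j) = 0 + 93j.
So 93j ≤ 975 and j ≤ 10; hence at least 11 − 10 = 1 are ≤ 92.
Exactly 1 works: 1 value at 0 and 10 at 93 total 930; raise one of the low values by 45 (still ≤ 92) to hit 975.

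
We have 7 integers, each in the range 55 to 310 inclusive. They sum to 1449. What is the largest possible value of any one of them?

310

Maximizing one value means minimizing the remaining 6.
The other 6 contribute at least 6 × 55 = 330, leaving at most 1449 − 330 = 1119.
But each integer is capped at 310, so the maximum is 310.
Achievable: one at 310 and the other 6 totalling 1139, which fits since 6 × 55 ≤ 1139 ≤ 6 × 310.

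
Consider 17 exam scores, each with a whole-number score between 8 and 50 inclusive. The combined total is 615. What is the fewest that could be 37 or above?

Each value short of 37 is at most 36, costing at least 50 − 36 = 14 against the maximum total of 850.
We can afford to lose at most 850 − 615 = 235, so at most ⌊235/14⌋ = 16 fall short, and at least 1 are ≥ 37.
Exactly 1 works: 1 value at 50 and 16 at 36 total 626; lower one of the high values by 11 (still ≥ 37) to hit 615.

1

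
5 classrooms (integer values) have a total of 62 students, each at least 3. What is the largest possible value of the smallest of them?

The average is 62/5 < 13, so some value is ≤ 12.
Equality holds with 3 values of 12 and 2 values of 13.

12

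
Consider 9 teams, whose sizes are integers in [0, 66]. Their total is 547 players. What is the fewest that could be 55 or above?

Suppose at most 9 − j of them reach 55; then j values are ≤ 54 and the rest ≤ 66.
The total is then ≤ 54·j + 66·(9 − j) = 594 − 12j. For this to be ≥ 547 we need j ≤ 3, so at least 9 − 3 = 6 must reach 55.
Exactly 6 works: 6 values at 66 and 3 at 54 total 558; lower one of the high values by 11 (still ≥ 55) to hit 547.

6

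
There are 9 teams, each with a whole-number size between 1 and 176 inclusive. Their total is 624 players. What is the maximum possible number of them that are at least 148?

4

If k of the values are ≥ 148, the total is ≥ 148k + 1(9 − k).
Setting 148k + 1(9 − k) ≤ 624 gives 147k ≤ 615, so k ≤ 4.
k = 4 is achieved by 4 values at 148 and 5 at 1, total 597; add 27 to one value (staying below 148) to reach 624.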